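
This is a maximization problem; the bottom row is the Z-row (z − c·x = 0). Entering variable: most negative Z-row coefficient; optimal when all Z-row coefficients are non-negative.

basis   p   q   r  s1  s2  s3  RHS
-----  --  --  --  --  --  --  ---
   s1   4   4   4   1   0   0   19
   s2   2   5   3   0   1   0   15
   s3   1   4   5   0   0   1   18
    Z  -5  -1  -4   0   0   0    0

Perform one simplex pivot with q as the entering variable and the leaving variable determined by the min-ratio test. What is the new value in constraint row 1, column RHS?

Ratio test on column q — row 1: 19/4 = 19/4; row 2: 15/5 = 3; row 3: 18/4 = 9/2. Minimum is 3 at row 2 (s2 leaves); pivot element 5.
Divide row 2 by 5; eliminate column q from the other rows.
Row 1 update in column RHS: 19 − 4·3 = 7.

7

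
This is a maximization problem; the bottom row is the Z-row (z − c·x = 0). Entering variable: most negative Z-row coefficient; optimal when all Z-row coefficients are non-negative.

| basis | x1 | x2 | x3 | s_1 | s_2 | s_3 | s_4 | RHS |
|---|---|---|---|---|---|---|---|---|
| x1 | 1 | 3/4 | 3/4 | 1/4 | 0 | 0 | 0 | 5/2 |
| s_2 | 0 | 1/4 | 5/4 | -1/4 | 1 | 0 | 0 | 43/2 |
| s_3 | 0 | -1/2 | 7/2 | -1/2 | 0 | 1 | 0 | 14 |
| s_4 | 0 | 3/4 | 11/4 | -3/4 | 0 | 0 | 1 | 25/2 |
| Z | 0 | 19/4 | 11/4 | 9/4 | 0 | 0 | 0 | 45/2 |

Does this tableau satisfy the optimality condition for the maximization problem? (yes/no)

yes

Every Z-row coefficient is ≥ 0, so the tableau is optimal.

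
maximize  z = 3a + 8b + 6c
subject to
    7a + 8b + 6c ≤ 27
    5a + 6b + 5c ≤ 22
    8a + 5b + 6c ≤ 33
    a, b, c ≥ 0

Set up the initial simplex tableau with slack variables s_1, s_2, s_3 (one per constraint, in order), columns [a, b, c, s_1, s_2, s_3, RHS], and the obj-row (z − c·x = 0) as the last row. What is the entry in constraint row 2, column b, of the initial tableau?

6

Constraint 2 has coefficient 6 on b.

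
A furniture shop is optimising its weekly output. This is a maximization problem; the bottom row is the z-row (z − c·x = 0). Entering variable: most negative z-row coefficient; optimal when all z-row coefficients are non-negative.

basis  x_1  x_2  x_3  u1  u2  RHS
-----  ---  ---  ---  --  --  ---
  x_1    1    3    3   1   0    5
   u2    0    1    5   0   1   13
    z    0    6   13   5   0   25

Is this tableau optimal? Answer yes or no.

yes

Every z-row coefficient is ≥ 0, so the tableau is optimal.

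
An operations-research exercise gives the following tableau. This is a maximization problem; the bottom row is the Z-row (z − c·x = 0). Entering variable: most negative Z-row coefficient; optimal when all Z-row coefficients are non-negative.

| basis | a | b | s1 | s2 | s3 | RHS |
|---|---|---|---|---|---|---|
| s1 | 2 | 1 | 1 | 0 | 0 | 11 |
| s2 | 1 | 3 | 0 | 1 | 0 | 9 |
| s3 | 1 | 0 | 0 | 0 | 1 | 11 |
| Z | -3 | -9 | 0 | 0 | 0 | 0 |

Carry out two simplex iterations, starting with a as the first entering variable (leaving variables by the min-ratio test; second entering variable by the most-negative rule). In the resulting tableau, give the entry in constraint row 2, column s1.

Ratio test on column a — row 1: 11/2 = 11/2; row 2: 9/1 = 9; row 3: 11/1 = 11. Minimum is 11/2 at row 1 (s1 leaves); pivot element 2.
Divide row 1 by 2; eliminate column a from the other rows.
Second iteration: most negative Z-row entry is -15/2 in column b, so b enters.
Ratio test on column b — row 1: (11/2)/(1/2) = 11; row 2: (7/2)/(5/2) = 7/5; row 3: entry -1/2 ≤ 0. Minimum is 7/5 at row 2 (s2 leaves); pivot element 5/2.
Divide row 2 by 5/2; eliminate column b from the other rows.
After both pivots, the entry at constraint row 2, column s1 is -1/5.

-1/5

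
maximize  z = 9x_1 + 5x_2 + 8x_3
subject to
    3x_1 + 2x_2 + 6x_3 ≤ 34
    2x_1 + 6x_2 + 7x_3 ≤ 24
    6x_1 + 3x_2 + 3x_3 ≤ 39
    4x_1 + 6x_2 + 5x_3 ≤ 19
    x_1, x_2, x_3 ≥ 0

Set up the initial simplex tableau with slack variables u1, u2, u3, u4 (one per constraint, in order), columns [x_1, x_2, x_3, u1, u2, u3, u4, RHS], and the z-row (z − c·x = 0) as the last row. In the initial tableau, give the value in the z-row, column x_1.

-9

The z-row carries the negated objective coefficients: the x_1 entry is -9.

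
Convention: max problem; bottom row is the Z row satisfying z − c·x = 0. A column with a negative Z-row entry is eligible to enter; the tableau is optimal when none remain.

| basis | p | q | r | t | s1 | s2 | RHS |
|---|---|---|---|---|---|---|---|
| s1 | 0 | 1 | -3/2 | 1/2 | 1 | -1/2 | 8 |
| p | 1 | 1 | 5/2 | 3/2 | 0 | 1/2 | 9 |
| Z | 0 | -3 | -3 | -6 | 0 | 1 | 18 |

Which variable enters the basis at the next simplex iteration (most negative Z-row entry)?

t

Negative Z-row entries: q: -3, r: -3, t: -6.
The most negative is -6 in column t, so t enters.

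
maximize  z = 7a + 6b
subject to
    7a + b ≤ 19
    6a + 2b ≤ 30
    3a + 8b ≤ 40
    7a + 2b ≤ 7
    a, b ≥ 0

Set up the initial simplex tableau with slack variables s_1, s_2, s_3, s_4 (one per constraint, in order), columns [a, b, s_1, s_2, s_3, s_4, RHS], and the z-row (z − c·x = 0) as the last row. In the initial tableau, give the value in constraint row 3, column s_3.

Slack s_3 belongs to constraint 3; its column is the unit vector e_3, so the entry in row 3 is 1.

1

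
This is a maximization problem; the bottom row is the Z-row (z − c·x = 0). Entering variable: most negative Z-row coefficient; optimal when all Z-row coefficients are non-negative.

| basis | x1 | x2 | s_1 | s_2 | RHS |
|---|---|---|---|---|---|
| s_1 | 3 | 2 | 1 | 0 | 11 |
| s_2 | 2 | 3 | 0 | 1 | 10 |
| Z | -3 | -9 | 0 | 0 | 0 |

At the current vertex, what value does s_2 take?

s_2 is basic (row 2); its value is the RHS of that row, 10.

10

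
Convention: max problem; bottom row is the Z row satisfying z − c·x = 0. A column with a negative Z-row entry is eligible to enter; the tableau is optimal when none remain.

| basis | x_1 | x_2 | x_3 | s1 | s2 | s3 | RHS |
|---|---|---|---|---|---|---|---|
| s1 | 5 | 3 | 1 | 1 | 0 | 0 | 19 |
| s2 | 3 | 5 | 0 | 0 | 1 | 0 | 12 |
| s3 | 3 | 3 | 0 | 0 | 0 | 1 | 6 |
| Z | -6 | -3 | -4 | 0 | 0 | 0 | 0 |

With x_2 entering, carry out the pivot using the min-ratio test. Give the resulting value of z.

Ratio test on column x_2 — row 1: 19/3 = 19/3; row 2: 12/5 = 12/5; row 3: 6/3 = 2. Minimum is 2 at row 3 (s3 leaves); pivot element 3.
Pivot on row 3; the Z-row RHS becomes 0 − (-3)·2 = 6.

6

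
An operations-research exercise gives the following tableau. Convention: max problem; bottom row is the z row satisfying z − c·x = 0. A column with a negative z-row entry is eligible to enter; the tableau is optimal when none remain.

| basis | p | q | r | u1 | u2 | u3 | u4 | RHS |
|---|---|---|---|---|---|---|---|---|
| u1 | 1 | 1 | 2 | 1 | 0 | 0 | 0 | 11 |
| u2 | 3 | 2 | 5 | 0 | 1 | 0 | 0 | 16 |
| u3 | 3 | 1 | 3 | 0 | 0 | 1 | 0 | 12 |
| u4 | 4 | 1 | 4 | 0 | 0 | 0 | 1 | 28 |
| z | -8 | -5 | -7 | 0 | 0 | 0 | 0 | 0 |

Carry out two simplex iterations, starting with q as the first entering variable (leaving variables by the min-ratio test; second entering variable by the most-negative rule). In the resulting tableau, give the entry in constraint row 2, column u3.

-1

Ratio test on column q — row 1: 11/1 = 11; row 2: 16/2 = 8; row 3: 12/1 = 12; row 4: 28/1 = 28. Minimum is 8 at row 2 (u2 leaves); pivot element 2.
Divide row 2 by 2; eliminate column q from the other rows.
Second iteration: most negative z-row entry is -1/2 in column p, so p enters.
Ratio test on column p — row 1: entry -1/2 ≤ 0; row 2: 8/(3/2) = 16/3; row 3: 4/(3/2) = 8/3; row 4: 20/(5/2) = 8. Minimum is 8/3 at row 3 (u3 leaves); pivot element 3/2.
Divide row 3 by 3/2; eliminate column p from the other rows.
After both pivots, the entry at constraint row 2, column u3 is -1.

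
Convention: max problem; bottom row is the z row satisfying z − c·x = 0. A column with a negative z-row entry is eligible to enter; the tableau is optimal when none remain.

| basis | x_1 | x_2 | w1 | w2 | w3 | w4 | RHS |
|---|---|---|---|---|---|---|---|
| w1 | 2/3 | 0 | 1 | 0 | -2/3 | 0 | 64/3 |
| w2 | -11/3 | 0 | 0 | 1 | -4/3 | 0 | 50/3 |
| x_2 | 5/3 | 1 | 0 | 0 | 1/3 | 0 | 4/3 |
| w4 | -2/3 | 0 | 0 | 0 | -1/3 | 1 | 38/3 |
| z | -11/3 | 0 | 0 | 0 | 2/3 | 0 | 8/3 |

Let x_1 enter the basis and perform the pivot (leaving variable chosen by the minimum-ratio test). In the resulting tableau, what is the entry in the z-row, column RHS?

Ratio test on column x_1 — row 1: (64/3)/(2/3) = 32; row 2: entry -11/3 ≤ 0; row 3: (4/3)/(5/3) = 4/5; row 4: entry -2/3 ≤ 0. Minimum is 4/5 at row 3 (x_2 leaves); pivot element 5/3.
Divide row 3 by 5/3; eliminate column x_1 from the other rows.
z-row update in column RHS: 8/3 − (-11/3)·(4/5) = 28/5.

28/5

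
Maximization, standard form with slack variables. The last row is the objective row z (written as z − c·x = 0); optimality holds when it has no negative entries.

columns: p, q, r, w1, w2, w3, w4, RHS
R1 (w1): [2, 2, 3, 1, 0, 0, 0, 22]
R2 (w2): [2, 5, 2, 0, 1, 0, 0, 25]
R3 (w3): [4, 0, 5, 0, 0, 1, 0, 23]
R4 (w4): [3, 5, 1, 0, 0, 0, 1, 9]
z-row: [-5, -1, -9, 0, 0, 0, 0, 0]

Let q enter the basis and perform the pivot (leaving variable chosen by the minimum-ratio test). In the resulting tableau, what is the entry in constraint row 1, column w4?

-2/5

Ratio test on column q — row 1: 22/2 = 11; row 2: 25/5 = 5; row 3: entry 0 ≤ 0; row 4: 9/5 = 9/5. Minimum is 9/5 at row 4 (w4 leaves); pivot element 5.
Divide row 4 by 5; eliminate column q from the other rows.
Row 1 update in column w4: 0 − 2·(1/5) = -2/5.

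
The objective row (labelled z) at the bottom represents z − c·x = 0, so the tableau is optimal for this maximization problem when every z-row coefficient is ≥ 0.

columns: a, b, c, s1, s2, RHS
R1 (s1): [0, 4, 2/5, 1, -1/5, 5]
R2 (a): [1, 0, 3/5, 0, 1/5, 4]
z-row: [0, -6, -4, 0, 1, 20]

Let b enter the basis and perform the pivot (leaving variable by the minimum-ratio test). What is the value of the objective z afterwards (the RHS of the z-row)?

55/2

Ratio test on column b — row 1: 5/4 = 5/4; row 2: entry 0 ≤ 0. Minimum is 5/4 at row 1 (s1 leaves); pivot element 4.
Pivot on row 1; the z-row RHS becomes 20 − (-6)·(5/4) = 55/2.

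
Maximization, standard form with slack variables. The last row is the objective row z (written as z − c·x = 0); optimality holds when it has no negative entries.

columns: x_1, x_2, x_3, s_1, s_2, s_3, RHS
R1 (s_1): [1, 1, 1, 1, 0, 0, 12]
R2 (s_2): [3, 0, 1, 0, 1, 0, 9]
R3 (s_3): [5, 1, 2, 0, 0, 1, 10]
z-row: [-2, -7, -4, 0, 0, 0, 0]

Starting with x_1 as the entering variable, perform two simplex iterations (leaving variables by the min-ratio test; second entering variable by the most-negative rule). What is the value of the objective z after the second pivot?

Ratio test on column x_1 — row 1: 12/1 = 12; row 2: 9/3 = 3; row 3: 10/5 = 2. Minimum is 2 at row 3 (s_3 leaves); pivot element 5.
Pivot on row 3; the z-row RHS becomes 0 − (-2)·2 = 4.
Next entering variable (most negative z-row entry -33/5): x_2.
Ratio test on column x_2 — row 1: 10/(4/5) = 25/2; row 2: entry -3/5 ≤ 0; row 3: 2/(1/5) = 10. Minimum is 10 at row 3 (x_1 leaves); pivot element 1/5.
After the second pivot the z-row RHS is 4 − (-33/5)·10 = 70.

70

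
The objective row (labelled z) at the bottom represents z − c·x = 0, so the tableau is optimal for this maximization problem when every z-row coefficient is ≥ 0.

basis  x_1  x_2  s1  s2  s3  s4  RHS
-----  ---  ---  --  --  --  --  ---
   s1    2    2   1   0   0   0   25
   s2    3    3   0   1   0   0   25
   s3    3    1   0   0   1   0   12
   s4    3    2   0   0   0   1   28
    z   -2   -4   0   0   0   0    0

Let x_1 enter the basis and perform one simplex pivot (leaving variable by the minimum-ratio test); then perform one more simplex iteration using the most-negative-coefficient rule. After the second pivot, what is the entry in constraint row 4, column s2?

-1/2

Ratio test on column x_1 — row 1: 25/2 = 25/2; row 2: 25/3 = 25/3; row 3: 12/3 = 4; row 4: 28/3 = 28/3. Minimum is 4 at row 3 (s3 leaves); pivot element 3.
Divide row 3 by 3; eliminate column x_1 from the other rows.
Second iteration: most negative z-row entry is -10/3 in column x_2, so x_2 enters.
Ratio test on column x_2 — row 1: 17/(4/3) = 51/4; row 2: 13/2 = 13/2; row 3: 4/(1/3) = 12; row 4: 16/1 = 16. Minimum is 13/2 at row 2 (s2 leaves); pivot element 2.
Divide row 2 by 2; eliminate column x_2 from the other rows.
After both pivots, the entry at constraint row 4, column s2 is -1/2.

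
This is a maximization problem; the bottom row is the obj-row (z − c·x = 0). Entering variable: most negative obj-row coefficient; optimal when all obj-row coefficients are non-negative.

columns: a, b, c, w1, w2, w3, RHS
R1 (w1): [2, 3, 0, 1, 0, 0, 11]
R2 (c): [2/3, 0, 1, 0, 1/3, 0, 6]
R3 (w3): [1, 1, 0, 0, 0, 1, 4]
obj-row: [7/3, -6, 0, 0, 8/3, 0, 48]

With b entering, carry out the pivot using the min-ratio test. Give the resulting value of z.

70

Ratio test on column b — row 1: 11/3 = 11/3; row 2: entry 0 ≤ 0; row 3: 4/1 = 4. Minimum is 11/3 at row 1 (w1 leaves); pivot element 3.
Pivot on row 1; the obj-row RHS becomes 48 − (-6)·(11/3) = 70.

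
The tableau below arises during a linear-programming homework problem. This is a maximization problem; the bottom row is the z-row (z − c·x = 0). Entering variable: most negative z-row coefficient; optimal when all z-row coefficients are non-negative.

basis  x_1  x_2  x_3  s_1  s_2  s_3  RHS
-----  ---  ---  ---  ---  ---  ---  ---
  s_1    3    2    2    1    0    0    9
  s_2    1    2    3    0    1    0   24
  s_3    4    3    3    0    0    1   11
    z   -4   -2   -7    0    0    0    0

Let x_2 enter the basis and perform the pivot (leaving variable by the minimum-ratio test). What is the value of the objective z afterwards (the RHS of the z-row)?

Ratio test on column x_2 — row 1: 9/2 = 9/2; row 2: 24/2 = 12; row 3: 11/3 = 11/3. Minimum is 11/3 at row 3 (s_3 leaves); pivot element 3.
Pivot on row 3; the z-row RHS becomes 0 − (-2)·(11/3) = 22/3.

22/3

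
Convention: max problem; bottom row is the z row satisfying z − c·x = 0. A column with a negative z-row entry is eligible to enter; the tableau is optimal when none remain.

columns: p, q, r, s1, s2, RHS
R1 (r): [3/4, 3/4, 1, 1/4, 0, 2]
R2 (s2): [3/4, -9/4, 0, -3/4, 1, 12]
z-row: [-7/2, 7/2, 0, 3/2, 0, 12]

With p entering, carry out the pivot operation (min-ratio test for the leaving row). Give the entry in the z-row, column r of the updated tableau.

14/3

Ratio test on column p — row 1: 2/(3/4) = 8/3; row 2: 12/(3/4) = 16. Minimum is 8/3 at row 1 (r leaves); pivot element 3/4.
Divide row 1 by 3/4; eliminate column p from the other rows.
z-row update in column r: 0 − (-7/2)·(4/3) = 14/3.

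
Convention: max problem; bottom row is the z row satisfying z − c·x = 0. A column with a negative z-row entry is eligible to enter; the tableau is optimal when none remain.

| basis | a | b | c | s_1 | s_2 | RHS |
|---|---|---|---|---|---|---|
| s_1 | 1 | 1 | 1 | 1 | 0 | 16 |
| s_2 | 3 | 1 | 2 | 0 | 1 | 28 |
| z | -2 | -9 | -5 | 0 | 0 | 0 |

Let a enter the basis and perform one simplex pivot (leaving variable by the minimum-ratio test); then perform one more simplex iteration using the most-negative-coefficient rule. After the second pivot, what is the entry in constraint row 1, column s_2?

Ratio test on column a — row 1: 16/1 = 16; row 2: 28/3 = 28/3. Minimum is 28/3 at row 2 (s_2 leaves); pivot element 3.
Divide row 2 by 3; eliminate column a from the other rows.
Second iteration: most negative z-row entry is -25/3 in column b, so b enters.
Ratio test on column b — row 1: (20/3)/(2/3) = 10; row 2: (28/3)/(1/3) = 28. Minimum is 10 at row 1 (s_1 leaves); pivot element 2/3.
Divide row 1 by 2/3; eliminate column b from the other rows.
After both pivots, the entry at constraint row 1, column s_2 is -1/2.

-1/2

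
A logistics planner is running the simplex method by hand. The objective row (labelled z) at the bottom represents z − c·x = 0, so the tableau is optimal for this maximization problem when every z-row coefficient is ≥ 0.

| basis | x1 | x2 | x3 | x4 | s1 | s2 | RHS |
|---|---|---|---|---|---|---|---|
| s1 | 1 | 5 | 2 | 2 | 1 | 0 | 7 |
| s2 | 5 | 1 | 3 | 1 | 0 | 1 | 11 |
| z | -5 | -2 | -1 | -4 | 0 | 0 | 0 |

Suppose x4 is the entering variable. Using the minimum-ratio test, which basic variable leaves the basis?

Column x4 entries and ratios — s1: 7/2 = 7/2; s2: 11/1 = 11.
Smallest ratio is 7/2 in the row of s1, so s1 leaves.

s1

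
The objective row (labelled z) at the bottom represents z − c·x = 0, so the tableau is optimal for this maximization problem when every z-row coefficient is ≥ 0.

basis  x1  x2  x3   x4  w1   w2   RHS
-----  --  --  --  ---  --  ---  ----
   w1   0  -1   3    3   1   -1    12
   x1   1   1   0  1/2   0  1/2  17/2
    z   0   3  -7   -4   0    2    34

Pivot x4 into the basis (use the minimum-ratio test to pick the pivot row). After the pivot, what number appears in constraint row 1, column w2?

Ratio test on column x4 — row 1: 12/3 = 4; row 2: (17/2)/(1/2) = 17. Minimum is 4 at row 1 (w1 leaves); pivot element 3.
Divide row 1 by 3; eliminate column x4 from the other rows.
In the new row 1, the w2 entry is the old entry divided by the pivot: (-1)/3 = -1/3.

-1/3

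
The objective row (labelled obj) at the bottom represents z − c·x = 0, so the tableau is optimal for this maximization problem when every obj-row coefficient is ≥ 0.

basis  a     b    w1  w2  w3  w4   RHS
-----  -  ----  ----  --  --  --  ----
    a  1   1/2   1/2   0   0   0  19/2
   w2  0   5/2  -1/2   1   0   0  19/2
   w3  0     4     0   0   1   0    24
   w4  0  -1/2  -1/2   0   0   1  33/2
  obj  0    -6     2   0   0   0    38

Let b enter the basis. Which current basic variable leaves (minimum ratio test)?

w2

Column b entries and ratios — a: (19/2)/(1/2) = 19; w2: (19/2)/(5/2) = 19/5; w3: 24/4 = 6; w4: -1/2 ≤ 0, skip.
Smallest ratio is 19/5 in the row of w2, so w2 leaves.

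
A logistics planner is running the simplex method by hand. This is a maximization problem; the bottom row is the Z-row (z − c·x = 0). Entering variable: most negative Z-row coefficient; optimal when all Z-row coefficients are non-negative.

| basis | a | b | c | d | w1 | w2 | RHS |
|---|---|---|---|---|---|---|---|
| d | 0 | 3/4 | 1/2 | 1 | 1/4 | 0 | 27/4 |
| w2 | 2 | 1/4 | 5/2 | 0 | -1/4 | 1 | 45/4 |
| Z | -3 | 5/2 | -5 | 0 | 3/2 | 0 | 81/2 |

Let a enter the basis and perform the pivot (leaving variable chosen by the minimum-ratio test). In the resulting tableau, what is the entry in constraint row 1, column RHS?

27/4

Ratio test on column a — row 1: entry 0 ≤ 0; row 2: (45/4)/2 = 45/8. Minimum is 45/8 at row 2 (w2 leaves); pivot element 2.
Divide row 2 by 2; eliminate column a from the other rows.
Row 1 update in column RHS: 27/4 − 0·(45/8) = 27/4.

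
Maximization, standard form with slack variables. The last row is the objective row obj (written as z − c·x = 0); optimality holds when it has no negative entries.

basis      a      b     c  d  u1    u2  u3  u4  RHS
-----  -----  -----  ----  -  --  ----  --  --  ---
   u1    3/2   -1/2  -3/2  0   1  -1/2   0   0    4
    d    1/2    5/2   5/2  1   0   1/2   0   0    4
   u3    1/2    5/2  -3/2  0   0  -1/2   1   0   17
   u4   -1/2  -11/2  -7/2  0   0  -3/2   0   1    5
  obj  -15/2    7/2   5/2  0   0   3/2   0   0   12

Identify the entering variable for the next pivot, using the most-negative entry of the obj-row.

Negative obj-row entries: a: -15/2.
The most negative is -15/2 in column a, so a enters.

a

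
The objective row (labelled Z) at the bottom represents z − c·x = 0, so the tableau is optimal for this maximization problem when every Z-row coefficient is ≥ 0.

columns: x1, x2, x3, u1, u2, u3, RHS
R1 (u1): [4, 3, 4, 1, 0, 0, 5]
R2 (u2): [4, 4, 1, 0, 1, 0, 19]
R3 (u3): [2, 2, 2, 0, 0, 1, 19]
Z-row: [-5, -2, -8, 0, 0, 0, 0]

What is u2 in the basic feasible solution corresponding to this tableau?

19

u2 is basic (row 2); its value is the RHS of that row, 19.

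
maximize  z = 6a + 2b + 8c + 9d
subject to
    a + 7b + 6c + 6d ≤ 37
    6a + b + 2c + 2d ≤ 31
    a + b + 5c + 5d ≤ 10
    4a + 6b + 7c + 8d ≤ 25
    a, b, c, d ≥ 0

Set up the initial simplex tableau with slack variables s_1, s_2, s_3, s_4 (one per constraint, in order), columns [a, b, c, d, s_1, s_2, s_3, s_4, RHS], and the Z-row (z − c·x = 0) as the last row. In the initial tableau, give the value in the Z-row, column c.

The Z-row carries the negated objective coefficients: the c entry is -8.

-8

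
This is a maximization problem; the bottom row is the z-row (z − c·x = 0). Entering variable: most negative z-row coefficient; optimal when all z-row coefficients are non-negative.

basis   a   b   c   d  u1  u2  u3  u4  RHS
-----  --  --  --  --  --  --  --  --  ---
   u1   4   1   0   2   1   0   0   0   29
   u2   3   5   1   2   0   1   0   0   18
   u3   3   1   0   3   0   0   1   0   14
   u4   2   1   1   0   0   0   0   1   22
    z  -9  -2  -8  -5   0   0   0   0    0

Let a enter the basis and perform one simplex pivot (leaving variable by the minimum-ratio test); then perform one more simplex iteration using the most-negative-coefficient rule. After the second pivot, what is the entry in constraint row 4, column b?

Ratio test on column a — row 1: 29/4 = 29/4; row 2: 18/3 = 6; row 3: 14/3 = 14/3; row 4: 22/2 = 11. Minimum is 14/3 at row 3 (u3 leaves); pivot element 3.
Divide row 3 by 3; eliminate column a from the other rows.
Second iteration: most negative z-row entry is -8 in column c, so c enters.
Ratio test on column c — row 1: entry 0 ≤ 0; row 2: 4/1 = 4; row 3: entry 0 ≤ 0; row 4: (38/3)/1 = 38/3. Minimum is 4 at row 2 (u2 leaves); pivot element 1.
Divide row 2 by 1; eliminate column c from the other rows.
After both pivots, the entry at constraint row 4, column b is -11/3.

-11/3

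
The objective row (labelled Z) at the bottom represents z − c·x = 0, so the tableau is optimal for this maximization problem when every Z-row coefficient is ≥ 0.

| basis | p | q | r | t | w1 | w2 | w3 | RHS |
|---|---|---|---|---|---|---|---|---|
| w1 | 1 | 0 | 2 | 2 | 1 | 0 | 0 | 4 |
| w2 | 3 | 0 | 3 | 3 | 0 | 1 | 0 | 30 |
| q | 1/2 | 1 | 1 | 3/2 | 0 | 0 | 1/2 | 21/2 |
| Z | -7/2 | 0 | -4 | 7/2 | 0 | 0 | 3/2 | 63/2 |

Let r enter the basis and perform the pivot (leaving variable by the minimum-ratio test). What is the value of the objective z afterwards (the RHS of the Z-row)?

79/2

Ratio test on column r — row 1: 4/2 = 2; row 2: 30/3 = 10; row 3: (21/2)/1 = 21/2. Minimum is 2 at row 1 (w1 leaves); pivot element 2.
Pivot on row 1; the Z-row RHS becomes 63/2 − (-4)·2 = 79/2.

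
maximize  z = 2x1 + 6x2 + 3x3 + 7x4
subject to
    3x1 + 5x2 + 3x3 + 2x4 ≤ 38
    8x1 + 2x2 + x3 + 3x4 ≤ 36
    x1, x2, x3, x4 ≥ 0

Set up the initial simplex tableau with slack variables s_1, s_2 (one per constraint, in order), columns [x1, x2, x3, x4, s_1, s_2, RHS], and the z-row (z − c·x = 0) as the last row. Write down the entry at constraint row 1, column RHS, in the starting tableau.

38

The RHS of constraint 1 is b_1 = 38.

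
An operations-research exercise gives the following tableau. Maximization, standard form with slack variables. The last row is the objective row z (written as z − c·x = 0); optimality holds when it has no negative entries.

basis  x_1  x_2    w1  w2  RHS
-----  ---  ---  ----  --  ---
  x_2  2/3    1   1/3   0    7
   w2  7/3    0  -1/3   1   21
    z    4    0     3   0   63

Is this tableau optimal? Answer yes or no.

Every z-row coefficient is ≥ 0, so the tableau is optimal.

yes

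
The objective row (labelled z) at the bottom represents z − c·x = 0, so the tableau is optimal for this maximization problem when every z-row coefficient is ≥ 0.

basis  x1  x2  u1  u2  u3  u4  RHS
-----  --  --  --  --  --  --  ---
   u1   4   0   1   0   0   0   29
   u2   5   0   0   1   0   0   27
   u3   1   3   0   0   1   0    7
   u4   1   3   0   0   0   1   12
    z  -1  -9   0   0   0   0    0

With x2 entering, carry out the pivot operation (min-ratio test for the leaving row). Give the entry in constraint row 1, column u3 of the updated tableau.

Ratio test on column x2 — row 1: entry 0 ≤ 0; row 2: entry 0 ≤ 0; row 3: 7/3 = 7/3; row 4: 12/3 = 4. Minimum is 7/3 at row 3 (u3 leaves); pivot element 3.
Divide row 3 by 3; eliminate column x2 from the other rows.
Row 1 update in column u3: 0 − 0·(1/3) = 0.

0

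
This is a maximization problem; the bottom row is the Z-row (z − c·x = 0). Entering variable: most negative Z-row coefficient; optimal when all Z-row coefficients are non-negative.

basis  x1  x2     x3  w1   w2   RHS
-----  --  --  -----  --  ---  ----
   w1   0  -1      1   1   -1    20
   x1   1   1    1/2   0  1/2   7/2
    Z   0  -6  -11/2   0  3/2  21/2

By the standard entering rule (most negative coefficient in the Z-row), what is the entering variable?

x2

Negative Z-row entries: x2: -6, x3: -11/2.
The most negative is -6 in column x2, so x2 enters.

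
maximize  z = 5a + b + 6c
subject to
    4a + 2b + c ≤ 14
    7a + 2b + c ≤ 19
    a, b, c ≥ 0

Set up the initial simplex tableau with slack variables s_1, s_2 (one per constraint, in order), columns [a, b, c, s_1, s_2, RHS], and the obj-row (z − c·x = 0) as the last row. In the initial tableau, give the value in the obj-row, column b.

-1

The obj-row carries the negated objective coefficients: the b entry is -1.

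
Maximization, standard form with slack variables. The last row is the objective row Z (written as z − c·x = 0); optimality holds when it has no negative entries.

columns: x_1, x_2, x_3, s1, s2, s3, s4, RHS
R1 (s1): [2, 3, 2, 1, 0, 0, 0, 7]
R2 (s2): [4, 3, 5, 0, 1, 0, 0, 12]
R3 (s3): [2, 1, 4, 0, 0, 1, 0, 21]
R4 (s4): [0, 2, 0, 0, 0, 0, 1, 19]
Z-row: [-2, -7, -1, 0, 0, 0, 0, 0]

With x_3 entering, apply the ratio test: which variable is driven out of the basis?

Column x_3 entries and ratios — s1: 7/2 = 7/2; s2: 12/5 = 12/5; s3: 21/4 = 21/4; s4: 0 ≤ 0, skip.
Smallest ratio is 12/5 in the row of s2, so s2 leaves.

s2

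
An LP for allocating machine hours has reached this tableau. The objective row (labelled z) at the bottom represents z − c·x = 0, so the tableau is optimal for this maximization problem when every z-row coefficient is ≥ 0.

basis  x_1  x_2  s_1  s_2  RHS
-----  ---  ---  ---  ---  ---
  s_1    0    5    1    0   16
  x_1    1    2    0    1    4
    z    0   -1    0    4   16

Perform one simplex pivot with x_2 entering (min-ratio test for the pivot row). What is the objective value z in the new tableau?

Ratio test on column x_2 — row 1: 16/5 = 16/5; row 2: 4/2 = 2. Minimum is 2 at row 2 (x_1 leaves); pivot element 2.
Pivot on row 2; the z-row RHS becomes 16 − (-1)·2 = 18.

18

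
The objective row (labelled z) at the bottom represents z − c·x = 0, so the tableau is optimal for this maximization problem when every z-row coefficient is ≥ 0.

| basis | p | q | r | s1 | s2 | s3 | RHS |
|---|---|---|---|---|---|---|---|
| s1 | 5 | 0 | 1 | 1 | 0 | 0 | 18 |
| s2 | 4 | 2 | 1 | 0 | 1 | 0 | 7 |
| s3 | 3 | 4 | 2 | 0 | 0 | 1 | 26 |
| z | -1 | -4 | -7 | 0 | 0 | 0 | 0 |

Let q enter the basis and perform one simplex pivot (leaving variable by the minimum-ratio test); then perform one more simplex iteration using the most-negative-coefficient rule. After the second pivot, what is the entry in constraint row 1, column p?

1

Ratio test on column q — row 1: entry 0 ≤ 0; row 2: 7/2 = 7/2; row 3: 26/4 = 13/2. Minimum is 7/2 at row 2 (s2 leaves); pivot element 2.
Divide row 2 by 2; eliminate column q from the other rows.
Second iteration: most negative z-row entry is -5 in column r, so r enters.
Ratio test on column r — row 1: 18/1 = 18; row 2: (7/2)/(1/2) = 7; row 3: entry 0 ≤ 0. Minimum is 7 at row 2 (q leaves); pivot element 1/2.
Divide row 2 by 1/2; eliminate column r from the other rows.
After both pivots, the entry at constraint row 1, column p is 1.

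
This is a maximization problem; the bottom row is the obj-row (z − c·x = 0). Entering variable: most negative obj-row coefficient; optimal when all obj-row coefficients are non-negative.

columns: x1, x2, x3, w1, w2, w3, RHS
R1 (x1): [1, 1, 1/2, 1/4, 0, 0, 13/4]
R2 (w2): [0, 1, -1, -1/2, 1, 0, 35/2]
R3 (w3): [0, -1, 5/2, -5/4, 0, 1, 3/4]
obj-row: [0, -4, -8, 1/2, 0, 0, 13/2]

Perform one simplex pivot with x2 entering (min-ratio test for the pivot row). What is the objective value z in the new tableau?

39/2

Ratio test on column x2 — row 1: (13/4)/1 = 13/4; row 2: (35/2)/1 = 35/2; row 3: entry -1 ≤ 0. Minimum is 13/4 at row 1 (x1 leaves); pivot element 1.
Pivot on row 1; the obj-row RHS becomes 13/2 − (-4)·(13/4) = 39/2.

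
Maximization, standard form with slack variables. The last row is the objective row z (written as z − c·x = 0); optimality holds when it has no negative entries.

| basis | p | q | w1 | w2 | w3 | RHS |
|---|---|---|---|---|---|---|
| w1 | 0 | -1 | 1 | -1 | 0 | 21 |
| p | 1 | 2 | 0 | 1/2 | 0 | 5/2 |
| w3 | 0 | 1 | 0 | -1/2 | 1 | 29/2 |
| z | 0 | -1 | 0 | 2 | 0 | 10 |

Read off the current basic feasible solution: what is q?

0

q is not in the basis, so in the current basic feasible solution q = 0.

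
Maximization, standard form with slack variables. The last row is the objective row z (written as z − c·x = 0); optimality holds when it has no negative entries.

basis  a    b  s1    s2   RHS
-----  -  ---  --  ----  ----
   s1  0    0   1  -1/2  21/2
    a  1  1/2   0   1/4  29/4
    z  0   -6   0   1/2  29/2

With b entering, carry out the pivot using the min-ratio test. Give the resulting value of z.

203/2

Ratio test on column b — row 1: entry 0 ≤ 0; row 2: (29/4)/(1/2) = 29/2. Minimum is 29/2 at row 2 (a leaves); pivot element 1/2.
Pivot on row 2; the z-row RHS becomes 29/2 − (-6)·(29/2) = 203/2.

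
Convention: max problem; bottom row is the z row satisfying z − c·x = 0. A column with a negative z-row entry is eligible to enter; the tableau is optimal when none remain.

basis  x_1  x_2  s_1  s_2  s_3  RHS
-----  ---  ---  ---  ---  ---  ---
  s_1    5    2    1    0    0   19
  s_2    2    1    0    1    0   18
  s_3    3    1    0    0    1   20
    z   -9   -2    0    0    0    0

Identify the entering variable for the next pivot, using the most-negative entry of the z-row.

x_1

Negative z-row entries: x_1: -9, x_2: -2.
The most negative is -9 in column x_1, so x_1 enters.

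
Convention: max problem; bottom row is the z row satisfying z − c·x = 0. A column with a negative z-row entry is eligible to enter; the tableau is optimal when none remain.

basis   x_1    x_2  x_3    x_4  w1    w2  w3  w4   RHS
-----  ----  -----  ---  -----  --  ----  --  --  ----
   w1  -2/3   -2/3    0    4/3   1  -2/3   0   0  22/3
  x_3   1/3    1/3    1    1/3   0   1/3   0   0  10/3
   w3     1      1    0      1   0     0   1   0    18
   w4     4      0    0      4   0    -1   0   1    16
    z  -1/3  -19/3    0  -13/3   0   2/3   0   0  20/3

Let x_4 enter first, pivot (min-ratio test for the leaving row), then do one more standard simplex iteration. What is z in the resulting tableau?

Ratio test on column x_4 — row 1: (22/3)/(4/3) = 11/2; row 2: (10/3)/(1/3) = 10; row 3: 18/1 = 18; row 4: 16/4 = 4. Minimum is 4 at row 4 (w4 leaves); pivot element 4.
Pivot on row 4; the z-row RHS becomes 20/3 − (-13/3)·4 = 24.
Next entering variable (most negative z-row entry -19/3): x_2.
Ratio test on column x_2 — row 1: entry -2/3 ≤ 0; row 2: 2/(1/3) = 6; row 3: 14/1 = 14; row 4: entry 0 ≤ 0. Minimum is 6 at row 2 (x_3 leaves); pivot element 1/3.
After the second pivot the z-row RHS is 24 − (-19/3)·6 = 62.

62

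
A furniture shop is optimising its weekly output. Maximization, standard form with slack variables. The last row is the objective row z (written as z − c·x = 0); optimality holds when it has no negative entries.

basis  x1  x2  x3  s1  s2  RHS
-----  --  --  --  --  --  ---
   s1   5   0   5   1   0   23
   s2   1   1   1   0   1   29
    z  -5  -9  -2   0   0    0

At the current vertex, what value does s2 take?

29

s2 is basic (row 2); its value is the RHS of that row, 29.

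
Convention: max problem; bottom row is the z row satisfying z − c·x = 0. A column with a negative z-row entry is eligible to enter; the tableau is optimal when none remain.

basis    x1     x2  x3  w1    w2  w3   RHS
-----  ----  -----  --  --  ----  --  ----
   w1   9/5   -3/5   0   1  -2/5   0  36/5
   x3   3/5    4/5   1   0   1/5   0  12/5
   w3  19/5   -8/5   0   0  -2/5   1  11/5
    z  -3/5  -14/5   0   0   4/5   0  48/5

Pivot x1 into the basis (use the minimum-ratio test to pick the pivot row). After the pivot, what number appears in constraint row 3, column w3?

5/19

Ratio test on column x1 — row 1: (36/5)/(9/5) = 4; row 2: (12/5)/(3/5) = 4; row 3: (11/5)/(19/5) = 11/19. Minimum is 11/19 at row 3 (w3 leaves); pivot element 19/5.
Divide row 3 by 19/5; eliminate column x1 from the other rows.
In the new row 3, the w3 entry is the old entry divided by the pivot: 1/(19/5) = 5/19.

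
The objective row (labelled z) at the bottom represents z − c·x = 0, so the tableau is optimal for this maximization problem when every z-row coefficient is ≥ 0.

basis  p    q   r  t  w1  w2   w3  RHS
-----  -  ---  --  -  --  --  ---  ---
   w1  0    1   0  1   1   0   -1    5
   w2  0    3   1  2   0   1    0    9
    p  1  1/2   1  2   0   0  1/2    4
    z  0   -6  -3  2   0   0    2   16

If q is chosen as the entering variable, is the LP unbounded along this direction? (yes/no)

no

Column q has positive entries in row(s) 1, 2, 3, so the ratio test bounds it — not unbounded.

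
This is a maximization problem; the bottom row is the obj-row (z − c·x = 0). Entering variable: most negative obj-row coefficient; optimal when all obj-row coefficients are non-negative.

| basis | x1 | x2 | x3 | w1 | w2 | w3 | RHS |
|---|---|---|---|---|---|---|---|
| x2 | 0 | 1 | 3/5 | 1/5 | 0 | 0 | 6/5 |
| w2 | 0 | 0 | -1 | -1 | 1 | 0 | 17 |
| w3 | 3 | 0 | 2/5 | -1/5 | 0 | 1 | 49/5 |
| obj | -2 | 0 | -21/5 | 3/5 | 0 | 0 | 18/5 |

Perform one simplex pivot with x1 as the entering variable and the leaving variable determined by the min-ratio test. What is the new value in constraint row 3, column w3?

Ratio test on column x1 — row 1: entry 0 ≤ 0; row 2: entry 0 ≤ 0; row 3: (49/5)/3 = 49/15. Minimum is 49/15 at row 3 (w3 leaves); pivot element 3.
Divide row 3 by 3; eliminate column x1 from the other rows.
In the new row 3, the w3 entry is the old entry divided by the pivot: 1/3 = 1/3.

1/3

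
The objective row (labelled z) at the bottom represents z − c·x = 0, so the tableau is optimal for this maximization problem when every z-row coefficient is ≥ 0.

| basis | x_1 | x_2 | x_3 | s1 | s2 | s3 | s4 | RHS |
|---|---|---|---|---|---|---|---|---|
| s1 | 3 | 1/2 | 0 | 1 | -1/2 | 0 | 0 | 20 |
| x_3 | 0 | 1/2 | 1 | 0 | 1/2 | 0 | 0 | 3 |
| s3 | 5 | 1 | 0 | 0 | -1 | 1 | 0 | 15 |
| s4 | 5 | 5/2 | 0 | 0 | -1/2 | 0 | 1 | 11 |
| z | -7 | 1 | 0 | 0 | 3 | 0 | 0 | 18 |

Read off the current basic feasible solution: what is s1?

s1 is basic (row 1); its value is the RHS of that row, 20.

20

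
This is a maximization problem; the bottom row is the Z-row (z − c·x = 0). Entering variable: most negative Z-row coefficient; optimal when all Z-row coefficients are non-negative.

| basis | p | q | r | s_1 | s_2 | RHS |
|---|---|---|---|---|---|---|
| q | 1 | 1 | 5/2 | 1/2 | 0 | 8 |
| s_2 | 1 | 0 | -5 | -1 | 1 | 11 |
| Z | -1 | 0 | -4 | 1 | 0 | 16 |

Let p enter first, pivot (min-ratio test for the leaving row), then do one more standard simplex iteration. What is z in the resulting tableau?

144/5

Ratio test on column p — row 1: 8/1 = 8; row 2: 11/1 = 11. Minimum is 8 at row 1 (q leaves); pivot element 1.
Pivot on row 1; the Z-row RHS becomes 16 − (-1)·8 = 24.
Next entering variable (most negative Z-row entry -3/2): r.
Ratio test on column r — row 1: 8/(5/2) = 16/5; row 2: entry -15/2 ≤ 0. Minimum is 16/5 at row 1 (p leaves); pivot element 5/2.
After the second pivot the Z-row RHS is 24 − (-3/2)·(16/5) = 144/5.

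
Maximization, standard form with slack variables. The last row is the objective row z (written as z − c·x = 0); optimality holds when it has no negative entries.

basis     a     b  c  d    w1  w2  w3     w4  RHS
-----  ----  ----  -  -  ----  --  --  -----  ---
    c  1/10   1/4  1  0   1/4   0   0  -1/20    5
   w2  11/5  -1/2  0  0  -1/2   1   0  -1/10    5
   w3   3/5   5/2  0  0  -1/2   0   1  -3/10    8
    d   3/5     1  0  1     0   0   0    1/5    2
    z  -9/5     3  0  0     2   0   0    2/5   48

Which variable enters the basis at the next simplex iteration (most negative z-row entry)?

Negative z-row entries: a: -9/5.
The most negative is -9/5 in column a, so a enters.

a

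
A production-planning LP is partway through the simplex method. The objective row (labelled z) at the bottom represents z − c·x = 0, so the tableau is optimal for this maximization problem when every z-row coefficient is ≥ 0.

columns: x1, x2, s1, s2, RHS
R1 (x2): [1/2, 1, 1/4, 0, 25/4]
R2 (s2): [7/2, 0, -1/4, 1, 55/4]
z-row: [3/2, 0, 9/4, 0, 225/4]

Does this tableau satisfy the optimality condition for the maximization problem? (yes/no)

Every z-row coefficient is ≥ 0, so the tableau is optimal.

yes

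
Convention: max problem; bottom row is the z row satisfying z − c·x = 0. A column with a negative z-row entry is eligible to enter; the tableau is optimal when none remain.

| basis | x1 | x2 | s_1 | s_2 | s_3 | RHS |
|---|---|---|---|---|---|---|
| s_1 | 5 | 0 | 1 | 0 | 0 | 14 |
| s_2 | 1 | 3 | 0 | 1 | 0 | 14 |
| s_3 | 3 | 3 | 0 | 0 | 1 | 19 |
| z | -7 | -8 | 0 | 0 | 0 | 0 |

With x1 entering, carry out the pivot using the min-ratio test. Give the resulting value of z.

Ratio test on column x1 — row 1: 14/5 = 14/5; row 2: 14/1 = 14; row 3: 19/3 = 19/3. Minimum is 14/5 at row 1 (s_1 leaves); pivot element 5.
Pivot on row 1; the z-row RHS becomes 0 − (-7)·(14/5) = 98/5.

98/5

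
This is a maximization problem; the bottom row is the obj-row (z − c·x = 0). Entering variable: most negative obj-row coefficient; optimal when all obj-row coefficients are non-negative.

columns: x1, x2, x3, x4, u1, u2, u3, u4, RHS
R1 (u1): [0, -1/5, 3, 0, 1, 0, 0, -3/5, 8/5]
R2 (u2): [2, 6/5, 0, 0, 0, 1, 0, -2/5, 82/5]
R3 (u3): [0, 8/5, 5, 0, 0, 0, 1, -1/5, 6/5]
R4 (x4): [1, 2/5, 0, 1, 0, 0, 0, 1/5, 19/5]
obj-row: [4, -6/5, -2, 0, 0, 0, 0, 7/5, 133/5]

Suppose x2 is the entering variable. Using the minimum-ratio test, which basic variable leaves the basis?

Column x2 entries and ratios — u1: -1/5 ≤ 0, skip; u2: (82/5)/(6/5) = 41/3; u3: (6/5)/(8/5) = 3/4; x4: (19/5)/(2/5) = 19/2.
Smallest ratio is 3/4 in the row of u3, so u3 leaves.

u3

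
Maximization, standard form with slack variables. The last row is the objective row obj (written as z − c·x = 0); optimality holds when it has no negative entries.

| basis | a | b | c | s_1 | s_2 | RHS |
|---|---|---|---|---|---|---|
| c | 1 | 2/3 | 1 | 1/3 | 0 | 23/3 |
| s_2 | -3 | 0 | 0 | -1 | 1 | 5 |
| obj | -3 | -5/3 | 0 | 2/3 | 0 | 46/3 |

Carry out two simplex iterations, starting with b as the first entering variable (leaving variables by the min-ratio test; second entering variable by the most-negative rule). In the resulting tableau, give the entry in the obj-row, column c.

3

Ratio test on column b — row 1: (23/3)/(2/3) = 23/2; row 2: entry 0 ≤ 0. Minimum is 23/2 at row 1 (c leaves); pivot element 2/3.
Divide row 1 by 2/3; eliminate column b from the other rows.
Second iteration: most negative obj-row entry is -1/2 in column a, so a enters.
Ratio test on column a — row 1: (23/2)/(3/2) = 23/3; row 2: entry -3 ≤ 0. Minimum is 23/3 at row 1 (b leaves); pivot element 3/2.
Divide row 1 by 3/2; eliminate column a from the other rows.
After both pivots, the entry at the obj-row, column c is 3.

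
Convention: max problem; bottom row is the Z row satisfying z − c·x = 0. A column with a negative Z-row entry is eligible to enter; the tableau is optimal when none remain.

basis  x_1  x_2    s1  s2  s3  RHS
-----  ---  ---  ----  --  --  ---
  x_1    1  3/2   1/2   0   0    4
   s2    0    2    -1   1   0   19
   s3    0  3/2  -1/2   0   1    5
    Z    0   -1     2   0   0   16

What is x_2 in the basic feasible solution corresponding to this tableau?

0

x_2 is not in the basis, so in the current basic feasible solution x_2 = 0.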